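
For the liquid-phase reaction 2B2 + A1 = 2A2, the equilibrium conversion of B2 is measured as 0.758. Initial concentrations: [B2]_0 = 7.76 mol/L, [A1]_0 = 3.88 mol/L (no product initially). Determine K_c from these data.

Let X = conversion of B2.
Concentrations: [B2] = 7.76 − 7.76X; [A1] = 3.88 − 3.88X; [A2] = 7.76X.
At X = 0.758: [B2] = 1.88, [A1] = 0.939, [A2] = 5.88.
K_c = [A2]^2 / ([B2]^2 [A1]) = 10.4 L/mol.

K_c = 10.4 L/mol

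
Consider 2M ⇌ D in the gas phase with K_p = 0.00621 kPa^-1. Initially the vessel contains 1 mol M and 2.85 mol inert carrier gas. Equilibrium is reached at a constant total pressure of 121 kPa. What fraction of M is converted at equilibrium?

Let X = conversion of M (basis 1 mol M); extent of reaction ξ = 0.5X.
Mole table: n_M = 1 − X; n_D = 0.5X; n_I = 2.85 (inert).
Total moles n_T = 3.85 − 0.5X.
With p_i = (n_i/n_T)P, K_p = p_D / (p_M^2).
This yields a degree-2 equation in X; solving on (0,1), X = 0.235.

X = 0.235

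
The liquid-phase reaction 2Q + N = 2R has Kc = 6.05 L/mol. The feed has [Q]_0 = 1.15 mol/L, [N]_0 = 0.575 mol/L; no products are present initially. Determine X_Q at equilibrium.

X = 0.555

Let X = conversion of Q; extent ξ = 1.15X/2 mol/L.
Concentrations: [Q] = 1.15 − 1.15X; [N] = 0.575 − 0.575X; [R] = 1.15X.
Kc = [R]^2 / ([Q]^2 [N]).
Equating to 6.05 L/mol: the physical root is X = 0.555.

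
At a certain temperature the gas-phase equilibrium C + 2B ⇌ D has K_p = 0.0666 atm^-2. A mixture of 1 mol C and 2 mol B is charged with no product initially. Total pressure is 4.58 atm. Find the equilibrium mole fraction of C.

y_C = 0.289

Take 1 mol C as basis and let X be its fractional conversion, so ξ = X.
Mole table: n_C = 1 − X; n_B = 2 − 2X; n_D = X.
Total moles n_T = 3 − 2X.
With p_i = (n_i/n_T)P, K_p = p_D / (p_C p_B^2).
Substituting and setting equal to 0.0666 atm^-2 gives a polynomial in X; the root in (0,1) is X = 0.318.
Then n_C = 0.682, n_T = 2.36, so y_C = 0.289.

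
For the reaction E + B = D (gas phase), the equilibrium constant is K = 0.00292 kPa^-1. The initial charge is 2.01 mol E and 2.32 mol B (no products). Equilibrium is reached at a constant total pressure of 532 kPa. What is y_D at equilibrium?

y_D = 0.228

Basis: 2.01 mol E initially; let X = conversion of E. Extent ξ = 2.01X.
Species balance: n_E = 2.01 − 2.01X; n_B = 2.32 − 2.01X; n_D = 2.01X.
n_T = Σnᵢ = 4.33 − 2.01X.
Mole fractions y_i = n_i/n_T; K = p_D / (p_E p_B) with p_i = y_i·P.
This yields a degree-2 equation in X; solving on (0,1), X = 0.400.
Then n_D = 0.805, n_T = 3.53, so y_D = 0.228.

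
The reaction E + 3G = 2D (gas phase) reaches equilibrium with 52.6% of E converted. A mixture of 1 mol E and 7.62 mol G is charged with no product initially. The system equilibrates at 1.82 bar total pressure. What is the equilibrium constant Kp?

Kp = 0.183 bar^-2

Let X = conversion of E (basis 1 mol E); extent of reaction ξ = X.
At extent ξ: n_E = 1 − X; n_G = 7.62 − 3X; n_D = 2X.
n_T = Σnᵢ = 8.62 − 2X.
At X = 0.526: n_E = 0.474, n_G = 6.04, n_D = 1.05, n_T = 7.57.
p_i = (n_i/n_T)·P. Kp = p_D^2 / (p_E p_G^3) = 0.183 bar^-2.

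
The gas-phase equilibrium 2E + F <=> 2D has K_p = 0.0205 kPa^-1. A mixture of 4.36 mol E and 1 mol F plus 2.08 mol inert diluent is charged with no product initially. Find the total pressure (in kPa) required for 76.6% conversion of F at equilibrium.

Take 1 mol F as basis and let X be its fractional conversion, so ξ = X.
At extent ξ: n_E = 4.36 − 2X; n_F = 1 − X; n_D = 2X; n_I = 2.08 (inert).
Summing: n_T = 7.44 − X.
K_p = p_D^2 / (p_E^2 p_F) with p_i = (n_i/n_T)·P.
At X = 0.766: the mole-fraction product g(X) = Π y_i^ν_i = 8.37. Since K_p = g(X)·P^{-1}, P = (g/K_p)^(1/1) = (8.37/0.0205)^(1/1) = 408 kPa.

P = 408 kPa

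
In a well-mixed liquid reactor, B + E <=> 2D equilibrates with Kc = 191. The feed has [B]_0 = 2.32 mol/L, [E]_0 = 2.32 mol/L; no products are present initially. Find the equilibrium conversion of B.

Let X = conversion of B; extent ξ = 2.32·X mol/L.
Concentrations: [B] = 2.32 − 2.32X; [E] = 2.32 − 2.32X; [D] = 4.64X.
Kc = [D]^2 / ([B] [E]).
Solving Kc = 191 for X ∈ (0,1): X = 0.874.

X = 0.874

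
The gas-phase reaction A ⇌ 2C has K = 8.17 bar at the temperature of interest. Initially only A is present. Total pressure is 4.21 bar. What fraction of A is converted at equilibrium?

X = 0.572

Let X = conversion of A (basis 1 mol A); extent of reaction ξ = X.
Species balance: n_A = 1 − X; n_C = 2X.
n_T = Σnᵢ = 1 + X.
With p_i = (n_i/n_T)P, K = p_C^2 / (p_A).
Setting this equal to 8.17 bar and taking the physical root (0 < X < 1) gives X = 0.572.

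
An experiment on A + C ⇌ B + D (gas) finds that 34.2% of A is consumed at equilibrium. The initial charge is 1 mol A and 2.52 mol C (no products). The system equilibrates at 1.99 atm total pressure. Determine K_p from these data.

Let X = conversion of A (basis 1 mol A); extent of reaction ξ = X.
Species balance: n_A = 1 − X; n_C = 2.52 − X; n_B = X; n_D = X.
Since Δν = 0, n_T = 3.52 throughout.
At X = 0.342: n_A = 0.658, n_C = 2.18, n_B = 0.342, n_D = 0.342, n_T = 3.52.
p_i = (n_i/n_T)·P. K_p = p_B p_D / (p_A p_C) = 0.0816.

K_p = 0.0816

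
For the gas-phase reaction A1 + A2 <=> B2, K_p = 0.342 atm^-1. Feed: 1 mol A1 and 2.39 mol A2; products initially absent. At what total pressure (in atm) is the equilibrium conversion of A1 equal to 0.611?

P = 7.17 atm

Let X = conversion of A1 (basis 1 mol A1); extent of reaction ξ = X.
Moles: n_A1 = 1 − X; n_A2 = 2.39 − X; n_B2 = X.
n_T = Σnᵢ = 3.39 − X.
K_p = p_B2 / (p_A1 p_A2) with p_i = (n_i/n_T)·P.
At X = 0.611: the mole-fraction product g(X) = Π y_i^ν_i = 2.454. Since K_p = g(X)·P^{-1}, P = (g/K_p)^(1/1) = (2.454/0.342)^(1/1) = 7.17 atm.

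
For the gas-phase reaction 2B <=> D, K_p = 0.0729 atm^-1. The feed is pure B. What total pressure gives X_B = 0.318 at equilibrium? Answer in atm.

P = 3.94 atm

Basis: 1 mol B initially; let X = conversion of B. Extent ξ = 0.5X.
Mole table: n_B = 1 − X; n_D = 0.5X.
Total moles n_T = 1 − 0.5X.
K_p = p_D / (p_B^2) with p_i = (n_i/n_T)·P.
At X = 0.318: the mole-fraction product g(X) = Π y_i^ν_i = 0.2875. Since K_p = g(X)·P^{-1}, P = (g/K_p)^(1/1) = (0.2875/0.0729)^(1/1) = 3.94 atm.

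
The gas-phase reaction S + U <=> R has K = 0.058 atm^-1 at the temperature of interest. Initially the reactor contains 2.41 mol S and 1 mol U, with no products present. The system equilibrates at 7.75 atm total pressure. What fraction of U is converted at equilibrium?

X = 0.235

Let X = conversion of U (basis 1 mol U); extent of reaction ξ = X.
Mole table: n_S = 2.41 − X; n_U = 1 − X; n_R = X.
n_T = Σnᵢ = 3.41 − X.
y_i = n_i/n_T, p_i = y_i·P. K = p_R / (p_S p_U).
Equating to 0.058 atm^-1 and solving on 0 < X < 1: X = 0.235.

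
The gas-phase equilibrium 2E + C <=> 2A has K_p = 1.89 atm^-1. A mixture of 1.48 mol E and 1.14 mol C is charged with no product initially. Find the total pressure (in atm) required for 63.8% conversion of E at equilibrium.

Basis: 1.48 mol E initially; let X = conversion of E. Extent ξ = 0.74X.
Moles: n_E = 1.48 − 1.48X; n_C = 1.14 − 0.74X; n_A = 1.48X.
n_T = Σnᵢ = 2.62 − 0.74X.
K_p = p_A^2 / (p_E^2 p_C) with p_i = (n_i/n_T)·P.
At X = 0.638: the mole-fraction product g(X) = Π y_i^ν_i = 9.989. Since K_p = g(X)·P^{-1}, P = (g/K_p)^(1/1) = (9.989/1.89)^(1/1) = 5.29 atm.

P = 5.29 atm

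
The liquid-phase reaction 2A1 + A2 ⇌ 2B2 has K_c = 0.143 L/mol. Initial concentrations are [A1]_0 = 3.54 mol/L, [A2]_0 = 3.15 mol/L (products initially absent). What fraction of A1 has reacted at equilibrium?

X = 0.374

Let X = conversion of A1; extent ξ = 3.54X/2 mol/L.
Concentrations: [A1] = 3.54 − 3.54X; [A2] = 3.15 − 1.77X; [B2] = 3.54X.
K_c = [B2]^2 / ([A1]^2 [A2]).
Setting equal to 0.143 and solving for X on (0,1) gives X = 0.374.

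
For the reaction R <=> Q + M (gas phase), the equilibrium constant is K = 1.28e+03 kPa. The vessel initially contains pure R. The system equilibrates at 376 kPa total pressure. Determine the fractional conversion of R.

Let X = conversion of R (basis 1 mol R); extent of reaction ξ = X.
Mole table: n_R = 1 − X; n_Q = X; n_M = X.
Total moles n_T = 1 + X.
With p_i = (n_i/n_T)P, K = p_Q p_M / (p_R).
Setting this equal to 1.28e+03 kPa and taking the physical root (0 < X < 1) gives X = 0.879.

X = 0.879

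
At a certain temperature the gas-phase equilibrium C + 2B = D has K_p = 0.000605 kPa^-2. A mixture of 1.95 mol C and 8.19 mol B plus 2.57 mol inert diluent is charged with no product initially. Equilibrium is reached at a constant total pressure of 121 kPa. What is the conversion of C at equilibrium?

X = 0.723

Take 1.95 mol C as basis and let X be its fractional conversion, so ξ = 1.95X.
Species balance: n_C = 1.95 − 1.95X; n_B = 8.19 − 3.9X; n_D = 1.95X; n_I = 2.57 (inert).
Total moles n_T = 12.7 − 3.9X.
Mole fractions y_i = n_i/n_T; K_p = p_D / (p_C p_B^2) with p_i = y_i·P.
Substituting and setting equal to 0.000605 kPa^-2 gives a polynomial in X; the root in (0,1) is X = 0.723.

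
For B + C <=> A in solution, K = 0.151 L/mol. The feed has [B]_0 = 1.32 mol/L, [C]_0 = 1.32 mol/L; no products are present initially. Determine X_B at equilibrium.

Let X = conversion of B; extent ξ = 1.32·X mol/L.
Concentrations: [B] = 1.32 − 1.32X; [C] = 1.32 − 1.32X; [A] = 1.32X.
K = [A] / ([B] [C]).
This equals 0.151 at X = 0.146 (the root in 0 < X < 1).

X = 0.146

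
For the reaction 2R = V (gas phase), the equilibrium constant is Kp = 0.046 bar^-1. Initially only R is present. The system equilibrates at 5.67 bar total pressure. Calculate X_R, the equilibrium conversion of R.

X = 0.300

Let X = conversion of R (basis 1 mol R); extent of reaction ξ = 0.5X.
At extent ξ: n_R = 1 − X; n_V = 0.5X.
Summing: n_T = 1 − 0.5X.
y_i = n_i/n_T, p_i = y_i·P. Kp = p_V / (p_R^2).
This yields a degree-2 equation in X; solving on (0,1), X = 0.300.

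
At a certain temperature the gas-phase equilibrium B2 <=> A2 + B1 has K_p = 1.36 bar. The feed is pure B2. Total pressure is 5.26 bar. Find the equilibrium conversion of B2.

X = 0.453

Basis: 1 mol B2 initially; let X = conversion of B2. Extent ξ = X.
At extent ξ: n_B2 = 1 − X; n_A2 = X; n_B1 = X.
Total moles n_T = 1 + X.
With p_i = (n_i/n_T)P, K_p = p_A2 p_B1 / (p_B2).
Setting this equal to 1.36 bar and taking the physical root (0 < X < 1) gives X = 0.453.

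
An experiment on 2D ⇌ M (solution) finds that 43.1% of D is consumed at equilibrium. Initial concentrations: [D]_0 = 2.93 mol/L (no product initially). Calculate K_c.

Let X = conversion of D.
Concentrations: [D] = 2.93 − 2.93X; [M] = 1.47X.
At X = 0.431: [D] = 1.67, [M] = 0.631.
K_c = [M] / ([D]^2) = 0.227 L/mol.

K_c = 0.227 L/mol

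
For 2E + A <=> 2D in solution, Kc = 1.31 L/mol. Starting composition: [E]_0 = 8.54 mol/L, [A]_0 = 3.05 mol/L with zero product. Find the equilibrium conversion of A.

Let X = conversion of A; extent ξ = 3.05·X mol/L.
Concentrations: [E] = 8.54 − 6.1X; [A] = 3.05 − 3.05X; [D] = 6.1X.
Kc = [D]^2 / ([E]^2 [A]).
Solving Kc = 1.31 for X ∈ (0,1): X = 0.720.

X = 0.720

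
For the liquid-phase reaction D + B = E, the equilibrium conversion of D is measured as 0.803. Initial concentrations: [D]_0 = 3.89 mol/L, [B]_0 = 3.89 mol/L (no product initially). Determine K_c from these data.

Let X = conversion of D.
Concentrations: [D] = 3.89 − 3.89X; [B] = 3.89 − 3.89X; [E] = 3.89X.
At X = 0.803: [D] = 0.766, [B] = 0.766, [E] = 3.12.
K_c = [E] / ([D] [B]) = 5.32 L/mol.

K_c = 5.32 L/mol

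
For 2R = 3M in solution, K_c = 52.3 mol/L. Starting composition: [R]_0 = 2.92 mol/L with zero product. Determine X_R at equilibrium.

Let X = conversion of R; extent ξ = 2.92X/2 mol/L.
Concentrations: [R] = 2.92 − 2.92X; [M] = 4.38X.
K_c = [M]^3 / ([R]^2).
Solving K_c = 52.3 for X ∈ (0,1): X = 0.730.

X = 0.730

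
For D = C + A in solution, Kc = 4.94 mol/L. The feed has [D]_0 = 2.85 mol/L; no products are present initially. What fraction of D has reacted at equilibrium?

Let X = conversion of D; extent ξ = 2.85·X mol/L.
Concentrations: [D] = 2.85 − 2.85X; [C] = 2.85X; [A] = 2.85X.
Kc = [C] [A] / ([D]).
This equals 4.94 at X = 0.710 (the root in 0 < X < 1).

X = 0.710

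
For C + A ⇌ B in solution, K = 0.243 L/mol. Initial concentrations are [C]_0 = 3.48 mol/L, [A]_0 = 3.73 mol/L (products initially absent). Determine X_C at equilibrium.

Let X = conversion of C; extent ξ = 3.48·X mol/L.
Concentrations: [C] = 3.48 − 3.48X; [A] = 3.73 − 3.48X; [B] = 3.48X.
K = [B] / ([C] [A]).
This equals 0.243 at X = 0.372 (the root in 0 < X < 1).

X = 0.372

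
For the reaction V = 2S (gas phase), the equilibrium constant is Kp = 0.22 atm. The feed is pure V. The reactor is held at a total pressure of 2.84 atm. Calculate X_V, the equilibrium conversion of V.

X = 0.138

Basis: 1 mol V initially; let X = conversion of V. Extent ξ = X.
Moles: n_V = 1 − X; n_S = 2X.
Summing: n_T = 1 + X.
With p_i = (n_i/n_T)P, Kp = p_S^2 / (p_V).
Setting this equal to 0.22 atm and taking the physical root (0 < X < 1) gives X = 0.138.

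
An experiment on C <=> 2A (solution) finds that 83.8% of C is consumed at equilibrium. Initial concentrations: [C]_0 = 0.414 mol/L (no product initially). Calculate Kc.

Kc = 7.18 mol/L

Let X = conversion of C.
Concentrations: [C] = 0.414 − 0.414X; [A] = 0.828X.
At X = 0.838: [C] = 0.0671, [A] = 0.694.
Kc = [A]^2 / ([C]) = 7.18 mol/L.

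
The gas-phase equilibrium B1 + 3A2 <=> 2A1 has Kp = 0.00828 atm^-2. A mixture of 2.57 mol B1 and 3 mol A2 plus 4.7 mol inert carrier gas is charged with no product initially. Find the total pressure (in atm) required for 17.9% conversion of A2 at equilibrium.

P = 6.52 atm

Basis: 3 mol A2 initially; let X = conversion of A2. Extent ξ = X.
Mole table: n_B1 = 2.57 − X; n_A2 = 3 − 3X; n_A1 = 2X; n_I = 4.7 (inert).
n_T = Σnᵢ = 10.3 − 2X.
Kp = p_A1^2 / (p_B1 p_A2^3) with p_i = (n_i/n_T)·P.
At X = 0.179: the mole-fraction product g(X) = Π y_i^ν_i = 0.3525. Since Kp = g(X)·P^{-2}, P = (g/Kp)^(1/2) = (0.3525/0.00828)^(1/2) = 6.52 atm.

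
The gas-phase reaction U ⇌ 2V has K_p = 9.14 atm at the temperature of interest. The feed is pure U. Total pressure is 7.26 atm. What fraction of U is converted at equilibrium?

X = 0.489

Let X = conversion of U (basis 1 mol U); extent of reaction ξ = X.
Species balance: n_U = 1 − X; n_V = 2X.
Summing: n_T = 1 + X.
With p_i = (n_i/n_T)P, K_p = p_V^2 / (p_U).
Equating to 9.14 atm and solving on 0 < X < 1: X = 0.489.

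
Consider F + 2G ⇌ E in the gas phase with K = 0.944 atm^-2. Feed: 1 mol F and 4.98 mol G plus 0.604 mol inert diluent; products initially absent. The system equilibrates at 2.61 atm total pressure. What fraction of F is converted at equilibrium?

X = 0.751

Let X = conversion of F (basis 1 mol F); extent of reaction ξ = X.
Species balance: n_F = 1 − X; n_G = 4.98 − 2X; n_E = X; n_I = 0.604 (inert).
n_T = Σnᵢ = 6.58 − 2X.
With p_i = (n_i/n_T)P, K = p_E / (p_F p_G^2).
Substituting and setting equal to 0.944 atm^-2 gives a polynomial in X; the root in (0,1) is X = 0.751.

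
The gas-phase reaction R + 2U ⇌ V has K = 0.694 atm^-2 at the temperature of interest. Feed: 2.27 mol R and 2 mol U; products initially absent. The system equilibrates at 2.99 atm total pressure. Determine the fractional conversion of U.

Let X = conversion of U (basis 2 mol U); extent of reaction ξ = X.
Moles: n_R = 2.27 − X; n_U = 2 − 2X; n_V = X.
Total moles n_T = 4.27 − 2X.
Mole fractions y_i = n_i/n_T; K = p_V / (p_R p_U^2) with p_i = y_i·P.
This yields a degree-3 equation in X; solving on (0,1), X = 0.626.

X = 0.626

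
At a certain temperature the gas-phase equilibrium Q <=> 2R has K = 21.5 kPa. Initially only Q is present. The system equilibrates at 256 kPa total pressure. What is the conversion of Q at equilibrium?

Take 1 mol Q as basis and let X be its fractional conversion, so ξ = X.
Mole table: n_Q = 1 − X; n_R = 2X.
Total moles n_T = 1 + X.
Mole fractions y_i = n_i/n_T; K = p_R^2 / (p_Q) with p_i = y_i·P.
Equating to 21.5 kPa and solving on 0 < X < 1: X = 0.143.

X = 0.143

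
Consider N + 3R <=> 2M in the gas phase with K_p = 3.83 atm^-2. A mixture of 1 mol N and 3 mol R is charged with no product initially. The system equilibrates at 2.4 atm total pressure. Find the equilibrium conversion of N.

X = 0.625

Let X = conversion of N (basis 1 mol N); extent of reaction ξ = X.
Mole table: n_N = 1 − X; n_R = 3 − 3X; n_M = 2X.
n_T = Σnᵢ = 4 − 2X.
With p_i = (n_i/n_T)P, K_p = p_M^2 / (p_N p_R^3).
Setting this equal to 3.83 atm^-2 and taking the physical root (0 < X < 1) gives X = 0.625.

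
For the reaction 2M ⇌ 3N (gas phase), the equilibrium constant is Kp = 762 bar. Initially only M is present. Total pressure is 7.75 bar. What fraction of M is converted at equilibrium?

X = 0.874

Take 1 mol M as basis and let X be its fractional conversion, so ξ = 0.5X.
At extent ξ: n_M = 1 − X; n_N = 1.5X.
Total moles n_T = 1 + 0.5X.
With p_i = (n_i/n_T)P, Kp = p_N^3 / (p_M^2).
Substituting and setting equal to 762 bar gives a polynomial in X; the root in (0,1) is X = 0.874.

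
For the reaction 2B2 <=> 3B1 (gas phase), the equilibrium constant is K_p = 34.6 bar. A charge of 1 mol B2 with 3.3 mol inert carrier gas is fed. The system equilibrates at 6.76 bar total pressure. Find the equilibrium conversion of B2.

X = 0.754

Take 1 mol B2 as basis and let X be its fractional conversion, so ξ = 0.5X.
Mole table: n_B2 = 1 − X; n_B1 = 1.5X; n_I = 3.3 (inert).
Total moles n_T = 4.3 + 0.5X.
With p_i = (n_i/n_T)P, K_p = p_B1^3 / (p_B2^2).
Setting this equal to 34.6 bar and taking the physical root (0 < X < 1) gives X = 0.754.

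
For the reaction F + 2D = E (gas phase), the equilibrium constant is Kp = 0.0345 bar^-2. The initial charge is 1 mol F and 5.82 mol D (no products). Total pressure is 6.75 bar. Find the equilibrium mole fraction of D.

Take 1 mol F as basis and let X be its fractional conversion, so ξ = X.
Moles: n_F = 1 − X; n_D = 5.82 − 2X; n_E = X.
n_T = Σnᵢ = 6.82 − 2X.
With p_i = (n_i/n_T)P, Kp = p_E / (p_F p_D^2).
This yields a degree-3 equation in X; solving on (0,1), X = 0.518.
Then n_D = 4.78, n_T = 5.78, so y_D = 0.827.

y_D = 0.827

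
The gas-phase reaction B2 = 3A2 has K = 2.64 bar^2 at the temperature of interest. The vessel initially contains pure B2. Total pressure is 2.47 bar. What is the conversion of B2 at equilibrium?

X = 0.307

Basis: 1 mol B2 initially; let X = conversion of B2. Extent ξ = X.
Mole table: n_B2 = 1 − X; n_A2 = 3X.
Summing: n_T = 1 + 2X.
y_i = n_i/n_T, p_i = y_i·P. K = p_A2^3 / (p_B2).
Setting this equal to 2.64 bar^2 and taking the physical root (0 < X < 1) gives X = 0.307.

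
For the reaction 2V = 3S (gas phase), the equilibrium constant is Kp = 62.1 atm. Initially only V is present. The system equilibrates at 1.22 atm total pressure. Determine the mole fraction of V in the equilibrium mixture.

Take 1 mol V as basis and let X be its fractional conversion, so ξ = 0.5X.
Mole table: n_V = 1 − X; n_S = 1.5X.
n_T = Σnᵢ = 1 + 0.5X.
With p_i = (n_i/n_T)P, Kp = p_S^3 / (p_V^2).
Setting this equal to 62.1 atm and taking the physical root (0 < X < 1) gives X = 0.835.
Then n_V = 0.165, n_T = 1.42, so y_V = 0.116.

y_V = 0.116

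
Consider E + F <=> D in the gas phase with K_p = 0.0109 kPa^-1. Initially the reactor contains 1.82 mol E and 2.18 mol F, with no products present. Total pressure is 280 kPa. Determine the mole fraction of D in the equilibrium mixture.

y_D = 0.331

Let X = conversion of E (basis 1.82 mol E); extent of reaction ξ = 1.82X.
At extent ξ: n_E = 1.82 − 1.82X; n_F = 2.18 − 1.82X; n_D = 1.82X.
Summing: n_T = 4 − 1.82X.
With p_i = (n_i/n_T)P, K_p = p_D / (p_E p_F).
This yields a degree-2 equation in X; solving on (0,1), X = 0.546.
Then n_D = 0.994, n_T = 3.01, so y_D = 0.331.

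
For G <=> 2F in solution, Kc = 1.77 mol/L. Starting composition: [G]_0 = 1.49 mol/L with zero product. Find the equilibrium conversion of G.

Let X = conversion of G; extent ξ = 1.49·X mol/L.
Concentrations: [G] = 1.49 − 1.49X; [F] = 2.98X.
Kc = [F]^2 / ([G]).
Equating to 1.77 mol/L: the physical root is X = 0.416.

X = 0.416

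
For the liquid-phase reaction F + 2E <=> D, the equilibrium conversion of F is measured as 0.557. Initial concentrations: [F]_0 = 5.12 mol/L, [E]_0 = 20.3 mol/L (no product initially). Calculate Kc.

Let X = conversion of F.
Concentrations: [F] = 5.12 − 5.12X; [E] = 20.3 − 10.2X; [D] = 5.12X.
At X = 0.557: [F] = 2.27, [E] = 14.6, [D] = 2.85.
Kc = [D] / ([F] [E]^2) = 0.0059 (mol/L)^-2.

Kc = 0.0059 (mol/L)^-2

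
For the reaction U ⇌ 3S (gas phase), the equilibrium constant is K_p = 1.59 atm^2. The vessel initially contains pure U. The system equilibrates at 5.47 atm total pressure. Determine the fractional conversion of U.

X = 0.141

Take 1 mol U as basis and let X be its fractional conversion, so ξ = X.
Species balance: n_U = 1 − X; n_S = 3X.
n_T = Σnᵢ = 1 + 2X.
Mole fractions y_i = n_i/n_T; K_p = p_S^3 / (p_U) with p_i = y_i·P.
Setting this equal to 1.59 atm^2 and taking the physical root (0 < X < 1) gives X = 0.141.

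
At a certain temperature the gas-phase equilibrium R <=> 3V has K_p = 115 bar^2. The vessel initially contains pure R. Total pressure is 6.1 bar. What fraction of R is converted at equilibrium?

X = 0.605

Take 1 mol R as basis and let X be its fractional conversion, so ξ = X.
At extent ξ: n_R = 1 − X; n_V = 3X.
Summing: n_T = 1 + 2X.
With p_i = (n_i/n_T)P, K_p = p_V^3 / (p_R).
Setting this equal to 115 bar^2 and taking the physical root (0 < X < 1) gives X = 0.605.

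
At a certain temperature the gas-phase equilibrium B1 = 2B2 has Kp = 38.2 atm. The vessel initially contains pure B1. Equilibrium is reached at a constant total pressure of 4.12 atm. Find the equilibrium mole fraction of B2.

y_B2 = 0.911

Basis: 1 mol B1 initially; let X = conversion of B1. Extent ξ = X.
Species balance: n_B1 = 1 − X; n_B2 = 2X.
Summing: n_T = 1 + X.
With p_i = (n_i/n_T)P, Kp = p_B2^2 / (p_B1).
Substituting and setting equal to 38.2 atm gives a polynomial in X; the root in (0,1) is X = 0.836.
Then n_B2 = 1.67, n_T = 1.84, so y_B2 = 0.911.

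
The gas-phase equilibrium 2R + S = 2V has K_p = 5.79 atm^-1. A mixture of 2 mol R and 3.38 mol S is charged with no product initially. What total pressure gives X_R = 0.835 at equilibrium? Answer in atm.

Take 2 mol R as basis and let X be its fractional conversion, so ξ = X.
Species balance: n_R = 2 − 2X; n_S = 3.38 − X; n_V = 2X.
n_T = Σnᵢ = 5.38 − X.
K_p = p_V^2 / (p_R^2 p_S) with p_i = (n_i/n_T)·P.
At X = 0.835: the mole-fraction product g(X) = Π y_i^ν_i = 45.74. Since K_p = g(X)·P^{-1}, P = (g/K_p)^(1/1) = (45.74/5.79)^(1/1) = 7.9 atm.

P = 7.9 atm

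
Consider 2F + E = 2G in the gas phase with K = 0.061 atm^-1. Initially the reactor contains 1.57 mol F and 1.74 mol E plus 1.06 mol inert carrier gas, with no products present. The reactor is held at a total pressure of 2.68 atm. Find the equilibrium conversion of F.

Let X = conversion of F (basis 1.57 mol F); extent of reaction ξ = 0.785X.
At extent ξ: n_F = 1.57 − 1.57X; n_E = 1.74 − 0.785X; n_G = 1.57X; n_I = 1.06 (inert).
Summing: n_T = 4.37 − 0.785X.
Mole fractions y_i = n_i/n_T; K = p_G^2 / (p_F^2 p_E) with p_i = y_i·P.
Setting this equal to 0.061 atm^-1 and taking the physical root (0 < X < 1) gives X = 0.199.

X = 0.199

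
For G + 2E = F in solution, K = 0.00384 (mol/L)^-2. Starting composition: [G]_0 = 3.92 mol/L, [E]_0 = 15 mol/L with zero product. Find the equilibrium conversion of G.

X = 0.362

Let X = conversion of G; extent ξ = 3.92·X mol/L.
Concentrations: [G] = 3.92 − 3.92X; [E] = 15 − 7.84X; [F] = 3.92X.
K = [F] / ([G] [E]^2).
This equals 0.00384 at X = 0.362 (the root in 0 < X < 1).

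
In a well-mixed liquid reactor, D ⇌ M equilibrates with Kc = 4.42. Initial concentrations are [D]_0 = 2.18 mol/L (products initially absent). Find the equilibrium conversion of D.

Let X = conversion of D; extent ξ = 2.18·X mol/L.
Concentrations: [D] = 2.18 − 2.18X; [M] = 2.18X.
Kc = [M] / ([D]).
This equals 4.42 at X = 0.815 (the root in 0 < X < 1).

X = 0.815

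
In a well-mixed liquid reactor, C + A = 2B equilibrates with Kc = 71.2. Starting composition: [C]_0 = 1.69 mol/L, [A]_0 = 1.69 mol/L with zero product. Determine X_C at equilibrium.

Let X = conversion of C; extent ξ = 1.69·X mol/L.
Concentrations: [C] = 1.69 − 1.69X; [A] = 1.69 − 1.69X; [B] = 3.38X.
Kc = [B]^2 / ([C] [A]).
This equals 71.2 at X = 0.808 (the root in 0 < X < 1).

X = 0.808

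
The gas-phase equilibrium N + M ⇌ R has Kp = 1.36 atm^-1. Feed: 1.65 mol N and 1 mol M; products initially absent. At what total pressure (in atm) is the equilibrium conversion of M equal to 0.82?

Basis: 1 mol M initially; let X = conversion of M. Extent ξ = X.
Moles: n_N = 1.65 − X; n_M = 1 − X; n_R = X.
n_T = Σnᵢ = 2.65 − X.
Kp = p_R / (p_N p_M) with p_i = (n_i/n_T)·P.
At X = 0.82: the mole-fraction product g(X) = Π y_i^ν_i = 10.04. Since Kp = g(X)·P^{-1}, P = (g/Kp)^(1/1) = (10.04/1.36)^(1/1) = 7.39 atm.

P = 7.39 atm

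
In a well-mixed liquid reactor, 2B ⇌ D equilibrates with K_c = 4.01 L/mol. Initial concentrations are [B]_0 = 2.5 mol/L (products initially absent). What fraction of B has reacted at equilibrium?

Let X = conversion of B; extent ξ = 2.5X/2 mol/L.
Concentrations: [B] = 2.5 − 2.5X; [D] = 1.25X.
K_c = [D] / ([B]^2).
Setting equal to 4.01 and solving for X on (0,1) gives X = 0.800.

X = 0.800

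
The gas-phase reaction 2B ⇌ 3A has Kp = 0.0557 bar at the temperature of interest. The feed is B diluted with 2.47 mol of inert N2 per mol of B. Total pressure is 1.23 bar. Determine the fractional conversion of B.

X = 0.290

Basis: 1 mol B initially; let X = conversion of B. Extent ξ = 0.5X.
Species balance: n_B = 1 − X; n_A = 1.5X; n_I = 2.47 (inert).
Total moles n_T = 3.47 + 0.5X.
With p_i = (n_i/n_T)P, Kp = p_A^3 / (p_B^2).
Substituting and setting equal to 0.0557 bar gives a polynomial in X; the root in (0,1) is X = 0.290.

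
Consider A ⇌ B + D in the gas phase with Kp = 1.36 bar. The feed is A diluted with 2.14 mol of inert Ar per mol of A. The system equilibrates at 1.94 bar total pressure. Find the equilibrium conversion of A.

X = 0.779

Let X = conversion of A (basis 1 mol A); extent of reaction ξ = X.
Moles: n_A = 1 − X; n_B = X; n_D = X; n_I = 2.14 (inert).
Summing: n_T = 3.14 + X.
Mole fractions y_i = n_i/n_T; Kp = p_B p_D / (p_A) with p_i = y_i·P.
Setting this equal to 1.36 bar and taking the physical root (0 < X < 1) gives X = 0.779.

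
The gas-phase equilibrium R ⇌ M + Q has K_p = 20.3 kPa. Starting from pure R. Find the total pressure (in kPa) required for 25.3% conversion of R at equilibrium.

Basis: 1 mol R initially; let X = conversion of R. Extent ξ = X.
Mole table: n_R = 1 − X; n_M = X; n_Q = X.
Total moles n_T = 1 + X.
K_p = p_M p_Q / (p_R) with p_i = (n_i/n_T)·P.
At X = 0.253: the mole-fraction product g(X) = Π y_i^ν_i = 0.06839. Since K_p = g(X)·P^{1}, P = (K_p/g)^(1/1) = (20.3/0.06839)^(1/1) = 297 kPa.

P = 297 kPa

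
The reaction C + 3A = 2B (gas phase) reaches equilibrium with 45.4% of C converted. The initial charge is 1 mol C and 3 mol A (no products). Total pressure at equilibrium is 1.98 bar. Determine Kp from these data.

Take 1 mol C as basis and let X be its fractional conversion, so ξ = X.
At extent ξ: n_C = 1 − X; n_A = 3 − 3X; n_B = 2X.
Total moles n_T = 4 − 2X.
At X = 0.454: n_C = 0.546, n_A = 1.64, n_B = 0.908, n_T = 3.09.
p_i = (n_i/n_T)·P. Kp = p_B^2 / (p_C p_A^3) = 0.838 bar^-2.

Kp = 0.838 bar^-2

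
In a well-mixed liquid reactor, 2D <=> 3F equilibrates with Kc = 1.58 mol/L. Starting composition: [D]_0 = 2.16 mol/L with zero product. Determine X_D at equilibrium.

X = 0.418

Let X = conversion of D; extent ξ = 2.16X/2 mol/L.
Concentrations: [D] = 2.16 − 2.16X; [F] = 3.24X.
Kc = [F]^3 / ([D]^2).
Solving Kc = 1.58 for X ∈ (0,1): X = 0.418.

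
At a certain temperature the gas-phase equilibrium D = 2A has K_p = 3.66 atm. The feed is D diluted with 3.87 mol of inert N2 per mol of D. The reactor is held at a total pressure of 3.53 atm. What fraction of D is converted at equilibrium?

Basis: 1 mol D initially; let X = conversion of D. Extent ξ = X.
Mole table: n_D = 1 − X; n_A = 2X; n_I = 3.87 (inert).
Total moles n_T = 4.87 + X.
y_i = n_i/n_T, p_i = y_i·P. K_p = p_A^2 / (p_D).
This yields a degree-2 equation in X; solving on (0,1), X = 0.679.

X = 0.679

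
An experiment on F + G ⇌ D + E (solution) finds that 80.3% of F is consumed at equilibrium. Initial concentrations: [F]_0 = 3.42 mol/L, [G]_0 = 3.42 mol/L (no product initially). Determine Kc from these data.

Kc = 16.6

Let X = conversion of F.
Concentrations: [F] = 3.42 − 3.42X; [G] = 3.42 − 3.42X; [D] = 3.42X; [E] = 3.42X.
At X = 0.803: [F] = 0.674, [G] = 0.674, [D] = 2.75, [E] = 2.75.
Kc = [D] [E] / ([F] [G]) = 16.6.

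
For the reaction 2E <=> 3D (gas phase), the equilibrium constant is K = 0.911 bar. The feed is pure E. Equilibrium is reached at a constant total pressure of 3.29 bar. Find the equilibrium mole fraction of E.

Let X = conversion of E (basis 1 mol E); extent of reaction ξ = 0.5X.
At extent ξ: n_E = 1 − X; n_D = 1.5X.
Summing: n_T = 1 + 0.5X.
y_i = n_i/n_T, p_i = y_i·P. K = p_D^3 / (p_E^2).
Substituting and setting equal to 0.911 bar gives a polynomial in X; the root in (0,1) is X = 0.345.
Then n_E = 0.655, n_T = 1.17, so y_E = 0.558.

y_E = 0.558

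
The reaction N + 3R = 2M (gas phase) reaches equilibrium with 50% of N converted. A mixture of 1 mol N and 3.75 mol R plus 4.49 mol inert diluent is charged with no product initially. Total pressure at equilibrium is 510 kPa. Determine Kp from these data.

Kp = 4.58e-05 kPa^-2

Basis: 1 mol N initially; let X = conversion of N. Extent ξ = X.
Mole table: n_N = 1 − X; n_R = 3.75 − 3X; n_M = 2X; n_I = 4.49 (inert).
Summing: n_T = 9.24 − 2X.
At X = 0.5: n_N = 0.5, n_R = 2.25, n_M = 1, n_T = 8.24.
p_i = (n_i/n_T)·P. Kp = p_M^2 / (p_N p_R^3) = 4.58e-05 kPa^-2.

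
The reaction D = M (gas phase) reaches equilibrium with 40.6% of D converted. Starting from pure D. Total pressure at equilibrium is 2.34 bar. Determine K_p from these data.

Let X = conversion of D (basis 1 mol D); extent of reaction ξ = X.
Species balance: n_D = 1 − X; n_M = X.
Total moles n_T = 1 (Δν = 0, constant).
At X = 0.406: n_D = 0.594, n_M = 0.406, n_T = 1.
p_i = (n_i/n_T)·P. K_p = p_M / (p_D) = 0.684.

K_p = 0.684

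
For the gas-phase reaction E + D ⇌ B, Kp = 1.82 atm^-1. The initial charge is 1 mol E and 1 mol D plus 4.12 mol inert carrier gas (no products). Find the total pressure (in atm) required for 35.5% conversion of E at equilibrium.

Take 1 mol E as basis and let X be its fractional conversion, so ξ = X.
Moles: n_E = 1 − X; n_D = 1 − X; n_B = X; n_I = 4.12 (inert).
Summing: n_T = 6.12 − X.
Kp = p_B / (p_E p_D) with p_i = (n_i/n_T)·P.
At X = 0.355: the mole-fraction product g(X) = Π y_i^ν_i = 4.919. Since Kp = g(X)·P^{-1}, P = (g/Kp)^(1/1) = (4.919/1.82)^(1/1) = 2.7 atm.

P = 2.7 atm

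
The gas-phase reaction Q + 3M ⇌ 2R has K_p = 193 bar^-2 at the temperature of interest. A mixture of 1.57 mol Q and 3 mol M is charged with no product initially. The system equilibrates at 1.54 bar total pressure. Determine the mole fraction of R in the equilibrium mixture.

y_R = 0.604

Basis: 3 mol M initially; let X = conversion of M. Extent ξ = X.
Species balance: n_Q = 1.57 − X; n_M = 3 − 3X; n_R = 2X.
Total moles n_T = 4.57 − 2X.
y_i = n_i/n_T, p_i = y_i·P. K_p = p_R^2 / (p_Q p_M^3).
Setting this equal to 193 bar^-2 and taking the physical root (0 < X < 1) gives X = 0.860.
Then n_R = 1.72, n_T = 2.85, so y_R = 0.604.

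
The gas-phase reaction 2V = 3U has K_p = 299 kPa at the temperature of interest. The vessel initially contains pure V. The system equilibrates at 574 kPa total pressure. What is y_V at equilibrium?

Take 1 mol V as basis and let X be its fractional conversion, so ξ = 0.5X.
Mole table: n_V = 1 − X; n_U = 1.5X.
Total moles n_T = 1 + 0.5X.
y_i = n_i/n_T, p_i = y_i·P. K_p = p_U^3 / (p_V^2).
Substituting and setting equal to 299 kPa gives a polynomial in X; the root in (0,1) is X = 0.404.
Then n_V = 0.596, n_T = 1.2, so y_V = 0.496.

y_V = 0.496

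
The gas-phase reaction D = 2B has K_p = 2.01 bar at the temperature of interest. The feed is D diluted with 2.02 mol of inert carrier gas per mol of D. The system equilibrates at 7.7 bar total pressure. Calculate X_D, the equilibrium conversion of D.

Take 1 mol D as basis and let X be its fractional conversion, so ξ = X.
At extent ξ: n_D = 1 − X; n_B = 2X; n_I = 2.02 (inert).
n_T = Σnᵢ = 3.02 + X.
y_i = n_i/n_T, p_i = y_i·P. K_p = p_B^2 / (p_D).
This yields a degree-2 equation in X; solving on (0,1), X = 0.373.

X = 0.373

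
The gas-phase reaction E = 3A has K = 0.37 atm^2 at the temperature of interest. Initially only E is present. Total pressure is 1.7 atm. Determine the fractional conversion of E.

Basis: 1 mol E initially; let X = conversion of E. Extent ξ = X.
Mole table: n_E = 1 − X; n_A = 3X.
n_T = Σnᵢ = 1 + 2X.
Mole fractions y_i = n_i/n_T; K = p_A^3 / (p_E) with p_i = y_i·P.
Setting this equal to 0.37 atm^2 and taking the physical root (0 < X < 1) gives X = 0.195.

X = 0.195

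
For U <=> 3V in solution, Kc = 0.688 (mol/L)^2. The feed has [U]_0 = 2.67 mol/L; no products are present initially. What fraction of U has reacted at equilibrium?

Let X = conversion of U; extent ξ = 2.67·X mol/L.
Concentrations: [U] = 2.67 − 2.67X; [V] = 8.01X.
Kc = [V]^3 / ([U]).
Solving Kc = 0.688 for X ∈ (0,1): X = 0.145.

X = 0.145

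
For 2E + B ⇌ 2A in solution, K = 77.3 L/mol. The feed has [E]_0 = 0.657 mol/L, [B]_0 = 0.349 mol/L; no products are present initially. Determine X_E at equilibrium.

Let X = conversion of E; extent ξ = 0.657X/2 mol/L.
Concentrations: [E] = 0.657 − 0.657X; [B] = 0.349 − 0.329X; [A] = 0.657X.
K = [A]^2 / ([E]^2 [B]).
Setting equal to 77.3 and solving for X on (0,1) gives X = 0.741.

X = 0.741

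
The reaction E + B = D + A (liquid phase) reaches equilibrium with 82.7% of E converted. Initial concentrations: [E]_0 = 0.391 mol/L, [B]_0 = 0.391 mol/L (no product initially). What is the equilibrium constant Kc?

Let X = conversion of E.
Concentrations: [E] = 0.391 − 0.391X; [B] = 0.391 − 0.391X; [D] = 0.391X; [A] = 0.391X.
At X = 0.827: [E] = 0.0676, [B] = 0.0676, [D] = 0.323, [A] = 0.323.
Kc = [D] [A] / ([E] [B]) = 22.9.

Kc = 22.9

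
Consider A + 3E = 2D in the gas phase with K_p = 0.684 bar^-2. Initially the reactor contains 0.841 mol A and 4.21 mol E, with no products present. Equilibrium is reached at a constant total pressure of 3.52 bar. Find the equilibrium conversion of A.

X = 0.747

Take 0.841 mol A as basis and let X be its fractional conversion, so ξ = 0.841X.
At extent ξ: n_A = 0.841 − 0.841X; n_E = 4.21 − 2.52X; n_D = 1.68X.
Summing: n_T = 5.05 − 1.68X.
With p_i = (n_i/n_T)P, K_p = p_D^2 / (p_A p_E^3).
Substituting and setting equal to 0.684 bar^-2 gives a polynomial in X; the root in (0,1) is X = 0.747.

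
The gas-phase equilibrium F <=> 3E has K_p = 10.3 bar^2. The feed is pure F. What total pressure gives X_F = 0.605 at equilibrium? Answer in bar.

P = 1.82 bar

Take 1 mol F as basis and let X be its fractional conversion, so ξ = X.
At extent ξ: n_F = 1 − X; n_E = 3X.
n_T = Σnᵢ = 1 + 2X.
K_p = p_E^3 / (p_F) with p_i = (n_i/n_T)·P.
At X = 0.605: the mole-fraction product g(X) = Π y_i^ν_i = 3.099. Since K_p = g(X)·P^{2}, P = (K_p/g)^(1/2) = (10.3/3.099)^(1/2) = 1.82 bar.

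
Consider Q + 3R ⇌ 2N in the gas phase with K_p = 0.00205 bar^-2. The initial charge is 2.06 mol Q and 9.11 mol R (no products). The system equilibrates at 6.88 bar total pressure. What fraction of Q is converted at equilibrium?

Let X = conversion of Q (basis 2.06 mol Q); extent of reaction ξ = 2.06X.
At extent ξ: n_Q = 2.06 − 2.06X; n_R = 9.11 − 6.18X; n_N = 4.12X.
Summing: n_T = 11.2 − 4.12X.
Mole fractions y_i = n_i/n_T; K_p = p_N^2 / (p_Q p_R^3) with p_i = y_i·P.
Substituting and setting equal to 0.00205 bar^-2 gives a polynomial in X; the root in (0,1) is X = 0.206.

X = 0.206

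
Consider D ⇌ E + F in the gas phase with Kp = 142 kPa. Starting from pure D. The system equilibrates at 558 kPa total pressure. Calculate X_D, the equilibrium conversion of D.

Basis: 1 mol D initially; let X = conversion of D. Extent ξ = X.
Species balance: n_D = 1 − X; n_E = X; n_F = X.
n_T = Σnᵢ = 1 + X.
Mole fractions y_i = n_i/n_T; Kp = p_E p_F / (p_D) with p_i = y_i·P.
Equating to 142 kPa and solving on 0 < X < 1: X = 0.450.

X = 0.450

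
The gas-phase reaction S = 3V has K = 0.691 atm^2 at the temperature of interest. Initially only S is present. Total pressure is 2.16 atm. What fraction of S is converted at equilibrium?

Take 1 mol S as basis and let X be its fractional conversion, so ξ = X.
At extent ξ: n_S = 1 − X; n_V = 3X.
n_T = Σnᵢ = 1 + 2X.
With p_i = (n_i/n_T)P, K = p_V^3 / (p_S).
This yields a degree-3 equation in X; solving on (0,1), X = 0.205.

X = 0.205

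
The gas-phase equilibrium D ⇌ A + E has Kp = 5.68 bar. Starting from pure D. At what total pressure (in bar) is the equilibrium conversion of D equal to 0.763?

Let X = conversion of D (basis 1 mol D); extent of reaction ξ = X.
Moles: n_D = 1 − X; n_A = X; n_E = X.
Total moles n_T = 1 + X.
Kp = p_A p_E / (p_D) with p_i = (n_i/n_T)·P.
At X = 0.763: the mole-fraction product g(X) = Π y_i^ν_i = 1.393. Since Kp = g(X)·P^{1}, P = (Kp/g)^(1/1) = (5.68/1.393)^(1/1) = 4.08 bar.

P = 4.08 bar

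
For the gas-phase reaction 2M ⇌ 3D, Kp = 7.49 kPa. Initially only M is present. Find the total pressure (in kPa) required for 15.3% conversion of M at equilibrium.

Basis: 1 mol M initially; let X = conversion of M. Extent ξ = 0.5X.
Moles: n_M = 1 − X; n_D = 1.5X.
Summing: n_T = 1 + 0.5X.
Kp = p_D^3 / (p_M^2) with p_i = (n_i/n_T)·P.
At X = 0.153: the mole-fraction product g(X) = Π y_i^ν_i = 0.01565. Since Kp = g(X)·P^{1}, P = (Kp/g)^(1/1) = (7.49/0.01565)^(1/1) = 479 kPa.

P = 479 kPa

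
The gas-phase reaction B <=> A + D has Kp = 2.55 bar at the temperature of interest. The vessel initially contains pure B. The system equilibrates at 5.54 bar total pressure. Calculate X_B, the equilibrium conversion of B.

Take 1 mol B as basis and let X be its fractional conversion, so ξ = X.
Mole table: n_B = 1 − X; n_A = X; n_D = X.
Total moles n_T = 1 + X.
y_i = n_i/n_T, p_i = y_i·P. Kp = p_A p_D / (p_B).
Equating to 2.55 bar and solving on 0 < X < 1: X = 0.561.

X = 0.561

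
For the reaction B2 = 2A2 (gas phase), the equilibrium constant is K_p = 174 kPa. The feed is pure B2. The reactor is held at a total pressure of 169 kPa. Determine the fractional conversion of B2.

Basis: 1 mol B2 initially; let X = conversion of B2. Extent ξ = X.
Moles: n_B2 = 1 − X; n_A2 = 2X.
Summing: n_T = 1 + X.
With p_i = (n_i/n_T)P, K_p = p_A2^2 / (p_B2).
Substituting and setting equal to 174 kPa gives a polynomial in X; the root in (0,1) is X = 0.452.

X = 0.452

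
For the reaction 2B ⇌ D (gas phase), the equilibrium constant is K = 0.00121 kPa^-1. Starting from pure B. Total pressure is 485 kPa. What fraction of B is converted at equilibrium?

Let X = conversion of B (basis 1 mol B); extent of reaction ξ = 0.5X.
Moles: n_B = 1 − X; n_D = 0.5X.
Summing: n_T = 1 − 0.5X.
Mole fractions y_i = n_i/n_T; K = p_D / (p_B^2) with p_i = y_i·P.
This yields a degree-2 equation in X; solving on (0,1), X = 0.453.

X = 0.453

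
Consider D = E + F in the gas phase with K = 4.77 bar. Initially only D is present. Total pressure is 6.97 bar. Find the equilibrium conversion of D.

Basis: 1 mol D initially; let X = conversion of D. Extent ξ = X.
Species balance: n_D = 1 − X; n_E = X; n_F = X.
Total moles n_T = 1 + X.
Mole fractions y_i = n_i/n_T; K = p_E p_F / (p_D) with p_i = y_i·P.
Setting this equal to 4.77 bar and taking the physical root (0 < X < 1) gives X = 0.637.

X = 0.637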